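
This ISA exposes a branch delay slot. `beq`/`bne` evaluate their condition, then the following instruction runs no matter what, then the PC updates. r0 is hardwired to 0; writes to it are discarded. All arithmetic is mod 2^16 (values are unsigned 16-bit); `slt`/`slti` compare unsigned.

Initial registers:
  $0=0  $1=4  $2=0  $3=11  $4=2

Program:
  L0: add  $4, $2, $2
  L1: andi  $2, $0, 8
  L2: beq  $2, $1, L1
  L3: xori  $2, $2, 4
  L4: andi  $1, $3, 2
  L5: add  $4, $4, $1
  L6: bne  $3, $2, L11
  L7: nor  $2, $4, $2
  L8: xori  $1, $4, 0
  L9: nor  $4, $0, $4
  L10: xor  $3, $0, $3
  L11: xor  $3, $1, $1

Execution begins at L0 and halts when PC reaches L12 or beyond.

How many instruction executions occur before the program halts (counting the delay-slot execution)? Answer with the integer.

PC=0  add  $4, $2, $2        | $0=0 $1=4 $2=0 $3=11 $4=0
PC=1  andi  $2, $0, 8        | $0=0 $1=4 $2=0 $3=11 $4=0
PC=2  beq  $2, $1, L1        | $0=0 $1=4 $2=0 $3=11 $4=0  [not taken]
PC=3  xori  $2, $2, 4        | $0=0 $1=4 $2=4 $3=11 $4=0
PC=4  andi  $1, $3, 2        | $0=0 $1=2 $2=4 $3=11 $4=0
PC=5  add  $4, $4, $1        | $0=0 $1=2 $2=4 $3=11 $4=2
PC=6  bne  $3, $2, L11       | $0=0 $1=2 $2=4 $3=11 $4=2  [TAKEN]
PC=7  nor  $2, $4, $2        | $0=0 $1=2 $2=65529 $3=11 $4=2
PC=11 xor  $3, $1, $1        | $0=0 $1=2 $2=65529 $3=0 $4=2

9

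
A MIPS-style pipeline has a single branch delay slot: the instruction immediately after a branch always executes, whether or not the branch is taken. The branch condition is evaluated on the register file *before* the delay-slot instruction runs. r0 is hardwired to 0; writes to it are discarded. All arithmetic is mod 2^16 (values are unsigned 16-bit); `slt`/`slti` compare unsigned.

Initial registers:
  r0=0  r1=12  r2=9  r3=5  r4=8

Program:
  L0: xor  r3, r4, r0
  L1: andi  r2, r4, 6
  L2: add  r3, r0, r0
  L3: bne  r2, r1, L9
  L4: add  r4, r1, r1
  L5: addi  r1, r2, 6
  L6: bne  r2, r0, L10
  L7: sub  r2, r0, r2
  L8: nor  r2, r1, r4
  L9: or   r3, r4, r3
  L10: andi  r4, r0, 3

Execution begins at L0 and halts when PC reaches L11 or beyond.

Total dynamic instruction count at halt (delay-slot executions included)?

7

[0] xor  r3, r4, r0  →  {r0:0, r1:12, r2:9, r3:8, r4:8}
[1] andi  r2, r4, 6  →  {r0:0, r1:12, r2:0, r3:8, r4:8}
[2] add  r3, r0, r0  →  {r0:0, r1:12, r2:0, r3:0, r4:8}
[3] bne  r2, r1, L9  →  {r0:0, r1:12, r2:0, r3:0, r4:8}  ⟨branch taken⟩
[4] add  r4, r1, r1  →  {r0:0, r1:12, r2:0, r3:0, r4:24}
[9] or   r3, r4, r3  →  {r0:0, r1:12, r2:0, r3:24, r4:24}
[10] andi  r4, r0, 3  →  {r0:0, r1:12, r2:0, r3:24, r4:0}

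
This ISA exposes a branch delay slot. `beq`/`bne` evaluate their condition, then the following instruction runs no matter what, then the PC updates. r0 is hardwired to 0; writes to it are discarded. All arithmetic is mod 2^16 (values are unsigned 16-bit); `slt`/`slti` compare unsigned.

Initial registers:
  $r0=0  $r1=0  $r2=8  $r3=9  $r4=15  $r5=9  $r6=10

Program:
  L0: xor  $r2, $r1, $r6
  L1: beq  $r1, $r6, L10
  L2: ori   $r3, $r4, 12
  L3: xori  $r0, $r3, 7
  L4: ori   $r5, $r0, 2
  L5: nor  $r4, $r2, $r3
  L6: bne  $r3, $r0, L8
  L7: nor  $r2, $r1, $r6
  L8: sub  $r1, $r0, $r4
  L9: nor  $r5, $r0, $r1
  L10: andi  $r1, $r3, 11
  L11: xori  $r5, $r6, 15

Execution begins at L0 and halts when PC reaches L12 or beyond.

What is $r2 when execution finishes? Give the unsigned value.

  step pc=0: xor  $r2, $r1, $r6  regs=(0,0,10,9,15,9,10)
  step pc=1: beq  $r1, $r6, L10  cond=F  regs=(0,0,10,9,15,9,10)
  step pc=2: ori   $r3, $r4, 12  regs=(0,0,10,15,15,9,10)
  step pc=3: xori  $r0, $r3, 7  regs=(0,0,10,15,15,9,10)
  step pc=4: ori   $r5, $r0, 2  regs=(0,0,10,15,15,2,10)
  step pc=5: nor  $r4, $r2, $r3  regs=(0,0,10,15,65520,2,10)
  step pc=6: bne  $r3, $r0, L8  cond=T  regs=(0,0,10,15,65520,2,10)
  step pc=7: nor  $r2, $r1, $r6  regs=(0,0,65525,15,65520,2,10)
  step pc=8: sub  $r1, $r0, $r4  regs=(0,16,65525,15,65520,2,10)
  step pc=9: nor  $r5, $r0, $r1  regs=(0,16,65525,15,65520,65519,10)
  step pc=10: andi  $r1, $r3, 11  regs=(0,11,65525,15,65520,65519,10)
  step pc=11: xori  $r5, $r6, 15  regs=(0,11,65525,15,65520,5,10)

65525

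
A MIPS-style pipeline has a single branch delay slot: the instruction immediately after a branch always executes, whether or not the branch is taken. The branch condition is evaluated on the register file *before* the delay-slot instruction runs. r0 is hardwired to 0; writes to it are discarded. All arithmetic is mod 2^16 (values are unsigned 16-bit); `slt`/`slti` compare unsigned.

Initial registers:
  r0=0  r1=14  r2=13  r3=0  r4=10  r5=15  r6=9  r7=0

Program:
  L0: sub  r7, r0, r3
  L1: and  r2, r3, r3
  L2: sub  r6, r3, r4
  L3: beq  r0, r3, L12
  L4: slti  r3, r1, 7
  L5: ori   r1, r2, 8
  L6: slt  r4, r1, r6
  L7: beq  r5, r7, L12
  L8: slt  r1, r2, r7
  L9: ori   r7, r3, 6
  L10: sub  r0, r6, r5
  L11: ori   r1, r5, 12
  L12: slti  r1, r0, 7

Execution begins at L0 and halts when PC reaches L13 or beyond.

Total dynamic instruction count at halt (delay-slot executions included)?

6

[0] sub  r7, r0, r3  →  {r0:0, r1:14, r2:13, r3:0, r4:10, r5:15, r6:9, r7:0}
[1] and  r2, r3, r3  →  {r0:0, r1:14, r2:0, r3:0, r4:10, r5:15, r6:9, r7:0}
[2] sub  r6, r3, r4  →  {r0:0, r1:14, r2:0, r3:0, r4:10, r5:15, r6:65526, r7:0}
[3] beq  r0, r3, L12  →  {r0:0, r1:14, r2:0, r3:0, r4:10, r5:15, r6:65526, r7:0}  ⟨branch taken⟩
[4] slti  r3, r1, 7  →  {r0:0, r1:14, r2:0, r3:0, r4:10, r5:15, r6:65526, r7:0}
[12] slti  r1, r0, 7  →  {r0:0, r1:1, r2:0, r3:0, r4:10, r5:15, r6:65526, r7:0}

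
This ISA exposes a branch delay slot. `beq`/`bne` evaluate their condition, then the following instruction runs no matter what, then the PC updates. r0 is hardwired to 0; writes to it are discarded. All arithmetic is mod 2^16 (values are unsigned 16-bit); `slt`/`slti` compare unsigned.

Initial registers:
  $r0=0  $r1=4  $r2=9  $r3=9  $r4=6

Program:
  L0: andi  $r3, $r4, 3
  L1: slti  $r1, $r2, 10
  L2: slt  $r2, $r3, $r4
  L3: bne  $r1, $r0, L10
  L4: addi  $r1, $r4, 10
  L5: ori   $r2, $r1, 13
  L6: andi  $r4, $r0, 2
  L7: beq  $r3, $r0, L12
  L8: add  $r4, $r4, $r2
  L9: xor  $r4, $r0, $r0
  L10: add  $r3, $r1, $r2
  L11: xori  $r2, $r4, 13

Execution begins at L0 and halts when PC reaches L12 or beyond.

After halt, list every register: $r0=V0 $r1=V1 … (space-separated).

[0] andi  $r3, $r4, 3  →  {$r0:0, $r1:4, $r2:9, $r3:2, $r4:6}
[1] slti  $r1, $r2, 10  →  {$r0:0, $r1:1, $r2:9, $r3:2, $r4:6}
[2] slt  $r2, $r3, $r4  →  {$r0:0, $r1:1, $r2:1, $r3:2, $r4:6}
[3] bne  $r1, $r0, L10  →  {$r0:0, $r1:1, $r2:1, $r3:2, $r4:6}  ⟨branch taken⟩
[4] addi  $r1, $r4, 10  →  {$r0:0, $r1:16, $r2:1, $r3:2, $r4:6}
[10] add  $r3, $r1, $r2  →  {$r0:0, $r1:16, $r2:1, $r3:17, $r4:6}
[11] xori  $r2, $r4, 13  →  {$r0:0, $r1:16, $r2:11, $r3:17, $r4:6}

$r0=0 $r1=16 $r2=11 $r3=17 $r4=6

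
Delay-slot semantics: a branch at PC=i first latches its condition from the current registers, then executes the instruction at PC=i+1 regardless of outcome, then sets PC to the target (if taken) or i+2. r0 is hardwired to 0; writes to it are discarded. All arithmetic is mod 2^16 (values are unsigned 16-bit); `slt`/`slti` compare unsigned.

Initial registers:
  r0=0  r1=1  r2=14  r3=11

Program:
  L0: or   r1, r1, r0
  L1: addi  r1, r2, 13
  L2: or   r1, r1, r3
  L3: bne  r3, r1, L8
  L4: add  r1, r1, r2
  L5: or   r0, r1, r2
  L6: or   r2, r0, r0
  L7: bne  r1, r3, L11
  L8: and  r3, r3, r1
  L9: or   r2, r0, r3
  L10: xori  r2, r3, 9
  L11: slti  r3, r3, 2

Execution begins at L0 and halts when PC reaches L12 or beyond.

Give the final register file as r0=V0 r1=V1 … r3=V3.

  step pc=0: or   r1, r1, r0  regs=(0,1,14,11)
  step pc=1: addi  r1, r2, 13  regs=(0,27,14,11)
  step pc=2: or   r1, r1, r3  regs=(0,27,14,11)
  step pc=3: bne  r3, r1, L8  cond=T  regs=(0,27,14,11)
  step pc=4: add  r1, r1, r2  regs=(0,41,14,11)
  step pc=8: and  r3, r3, r1  regs=(0,41,14,9)
  step pc=9: or   r2, r0, r3  regs=(0,41,9,9)
  step pc=10: xori  r2, r3, 9  regs=(0,41,0,9)
  step pc=11: slti  r3, r3, 2  regs=(0,41,0,0)

r0=0 r1=41 r2=0 r3=0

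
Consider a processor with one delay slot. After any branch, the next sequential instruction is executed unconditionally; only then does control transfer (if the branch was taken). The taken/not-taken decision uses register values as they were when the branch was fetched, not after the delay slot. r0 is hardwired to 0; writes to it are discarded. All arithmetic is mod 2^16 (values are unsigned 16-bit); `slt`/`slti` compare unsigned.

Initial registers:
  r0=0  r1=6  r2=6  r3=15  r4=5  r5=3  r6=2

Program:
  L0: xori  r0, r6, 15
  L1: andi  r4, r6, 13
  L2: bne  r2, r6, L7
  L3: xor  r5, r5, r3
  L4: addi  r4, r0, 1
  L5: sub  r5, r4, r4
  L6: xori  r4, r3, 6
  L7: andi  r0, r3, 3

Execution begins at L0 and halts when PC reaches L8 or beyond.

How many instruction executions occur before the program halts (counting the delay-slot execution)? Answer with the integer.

PC=0  xori  r0, r6, 15       | r0=0 r1=6 r2=6 r3=15 r4=5 r5=3 r6=2
PC=1  andi  r4, r6, 13       | r0=0 r1=6 r2=6 r3=15 r4=0 r5=3 r6=2
PC=2  bne  r2, r6, L7        | r0=0 r1=6 r2=6 r3=15 r4=0 r5=3 r6=2  [TAKEN]
PC=3  xor  r5, r5, r3        | r0=0 r1=6 r2=6 r3=15 r4=0 r5=12 r6=2
PC=7  andi  r0, r3, 3        | r0=0 r1=6 r2=6 r3=15 r4=0 r5=12 r6=2

5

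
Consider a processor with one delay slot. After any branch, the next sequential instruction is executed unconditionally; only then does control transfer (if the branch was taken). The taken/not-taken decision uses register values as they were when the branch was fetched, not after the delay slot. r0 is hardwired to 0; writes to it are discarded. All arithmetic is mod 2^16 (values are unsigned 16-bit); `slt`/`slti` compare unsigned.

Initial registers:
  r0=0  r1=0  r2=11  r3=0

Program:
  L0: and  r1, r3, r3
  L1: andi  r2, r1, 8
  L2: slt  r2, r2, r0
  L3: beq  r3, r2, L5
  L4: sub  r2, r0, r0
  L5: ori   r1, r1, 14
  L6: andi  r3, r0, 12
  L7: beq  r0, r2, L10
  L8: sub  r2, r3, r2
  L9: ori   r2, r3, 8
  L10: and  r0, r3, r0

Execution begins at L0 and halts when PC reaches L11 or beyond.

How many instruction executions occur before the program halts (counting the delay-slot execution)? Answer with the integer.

10

#0 and  r1, r3, r3 ; 0/0/11/0
#1 andi  r2, r1, 8 ; 0/0/0/0
#2 slt  r2, r2, r0 ; 0/0/0/0
#3 beq  r3, r2, L5 ; 0/0/0/0 ; →target
#4 sub  r2, r0, r0 ; 0/0/0/0
#5 ori   r1, r1, 14 ; 0/14/0/0
#6 andi  r3, r0, 12 ; 0/14/0/0
#7 beq  r0, r2, L10 ; 0/14/0/0 ; →target
#8 sub  r2, r3, r2 ; 0/14/0/0
#10 and  r0, r3, r0 ; 0/14/0/0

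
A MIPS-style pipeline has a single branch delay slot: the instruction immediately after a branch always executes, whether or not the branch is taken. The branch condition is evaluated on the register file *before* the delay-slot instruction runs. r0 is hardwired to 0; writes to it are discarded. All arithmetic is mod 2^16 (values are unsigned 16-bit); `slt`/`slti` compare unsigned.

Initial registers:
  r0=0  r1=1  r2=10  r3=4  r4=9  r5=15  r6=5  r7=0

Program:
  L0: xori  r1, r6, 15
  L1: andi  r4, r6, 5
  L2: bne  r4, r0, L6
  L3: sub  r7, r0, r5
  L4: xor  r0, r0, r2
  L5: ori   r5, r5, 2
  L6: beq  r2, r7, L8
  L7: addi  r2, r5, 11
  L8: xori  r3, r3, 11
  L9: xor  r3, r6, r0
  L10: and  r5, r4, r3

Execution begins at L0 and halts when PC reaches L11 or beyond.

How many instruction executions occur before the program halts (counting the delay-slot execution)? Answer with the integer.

9

PC=0  xori  r1, r6, 15       | r0=0 r1=10 r2=10 r3=4 r4=9 r5=15 r6=5 r7=0
PC=1  andi  r4, r6, 5        | r0=0 r1=10 r2=10 r3=4 r4=5 r5=15 r6=5 r7=0
PC=2  bne  r4, r0, L6        | r0=0 r1=10 r2=10 r3=4 r4=5 r5=15 r6=5 r7=0  [TAKEN]
PC=3  sub  r7, r0, r5        | r0=0 r1=10 r2=10 r3=4 r4=5 r5=15 r6=5 r7=65521
PC=6  beq  r2, r7, L8        | r0=0 r1=10 r2=10 r3=4 r4=5 r5=15 r6=5 r7=65521  [not taken]
PC=7  addi  r2, r5, 11       | r0=0 r1=10 r2=26 r3=4 r4=5 r5=15 r6=5 r7=65521
PC=8  xori  r3, r3, 11       | r0=0 r1=10 r2=26 r3=15 r4=5 r5=15 r6=5 r7=65521
PC=9  xor  r3, r6, r0        | r0=0 r1=10 r2=26 r3=5 r4=5 r5=15 r6=5 r7=65521
PC=10 and  r5, r4, r3        | r0=0 r1=10 r2=26 r3=5 r4=5 r5=5 r6=5 r7=65521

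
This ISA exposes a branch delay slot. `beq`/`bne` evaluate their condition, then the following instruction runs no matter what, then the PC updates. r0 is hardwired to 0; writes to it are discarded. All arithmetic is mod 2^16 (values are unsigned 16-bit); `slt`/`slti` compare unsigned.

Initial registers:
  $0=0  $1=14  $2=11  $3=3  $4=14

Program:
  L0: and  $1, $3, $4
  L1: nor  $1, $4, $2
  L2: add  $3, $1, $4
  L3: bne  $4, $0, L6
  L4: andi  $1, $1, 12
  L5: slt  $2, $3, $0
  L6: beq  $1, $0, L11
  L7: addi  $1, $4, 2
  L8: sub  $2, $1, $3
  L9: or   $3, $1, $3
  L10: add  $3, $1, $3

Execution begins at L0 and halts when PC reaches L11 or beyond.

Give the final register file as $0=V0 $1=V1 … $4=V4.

$0=0 $1=16 $2=11 $3=65534 $4=14

[0] and  $1, $3, $4  →  {$0:0, $1:2, $2:11, $3:3, $4:14}
[1] nor  $1, $4, $2  →  {$0:0, $1:65520, $2:11, $3:3, $4:14}
[2] add  $3, $1, $4  →  {$0:0, $1:65520, $2:11, $3:65534, $4:14}
[3] bne  $4, $0, L6  →  {$0:0, $1:65520, $2:11, $3:65534, $4:14}  ⟨branch taken⟩
[4] andi  $1, $1, 12  →  {$0:0, $1:0, $2:11, $3:65534, $4:14}
[6] beq  $1, $0, L11  →  {$0:0, $1:0, $2:11, $3:65534, $4:14}  ⟨branch taken⟩
[7] addi  $1, $4, 2  →  {$0:0, $1:16, $2:11, $3:65534, $4:14}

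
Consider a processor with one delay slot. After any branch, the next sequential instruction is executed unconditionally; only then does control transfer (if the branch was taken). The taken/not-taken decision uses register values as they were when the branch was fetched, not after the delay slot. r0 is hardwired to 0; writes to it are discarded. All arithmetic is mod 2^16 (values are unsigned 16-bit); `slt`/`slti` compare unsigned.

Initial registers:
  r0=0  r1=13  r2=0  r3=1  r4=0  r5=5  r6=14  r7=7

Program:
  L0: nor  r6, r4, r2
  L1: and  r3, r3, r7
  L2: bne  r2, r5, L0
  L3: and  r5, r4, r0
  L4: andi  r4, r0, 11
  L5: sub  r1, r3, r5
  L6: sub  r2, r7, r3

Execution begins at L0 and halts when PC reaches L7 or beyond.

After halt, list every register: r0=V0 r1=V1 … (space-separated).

r0=0 r1=1 r2=6 r3=1 r4=0 r5=0 r6=65535 r7=7

#0 nor  r6, r4, r2 ; 0/13/0/1/0/5/65535/7
#1 and  r3, r3, r7 ; 0/13/0/1/0/5/65535/7
#2 bne  r2, r5, L0 ; 0/13/0/1/0/5/65535/7 ; →target
#3 and  r5, r4, r0 ; 0/13/0/1/0/0/65535/7
#0 nor  r6, r4, r2 ; 0/13/0/1/0/0/65535/7
#1 and  r3, r3, r7 ; 0/13/0/1/0/0/65535/7
#2 bne  r2, r5, L0 ; 0/13/0/1/0/0/65535/7 ; →fallthru
#3 and  r5, r4, r0 ; 0/13/0/1/0/0/65535/7
#4 andi  r4, r0, 11 ; 0/13/0/1/0/0/65535/7
#5 sub  r1, r3, r5 ; 0/1/0/1/0/0/65535/7
#6 sub  r2, r7, r3 ; 0/1/6/1/0/0/65535/7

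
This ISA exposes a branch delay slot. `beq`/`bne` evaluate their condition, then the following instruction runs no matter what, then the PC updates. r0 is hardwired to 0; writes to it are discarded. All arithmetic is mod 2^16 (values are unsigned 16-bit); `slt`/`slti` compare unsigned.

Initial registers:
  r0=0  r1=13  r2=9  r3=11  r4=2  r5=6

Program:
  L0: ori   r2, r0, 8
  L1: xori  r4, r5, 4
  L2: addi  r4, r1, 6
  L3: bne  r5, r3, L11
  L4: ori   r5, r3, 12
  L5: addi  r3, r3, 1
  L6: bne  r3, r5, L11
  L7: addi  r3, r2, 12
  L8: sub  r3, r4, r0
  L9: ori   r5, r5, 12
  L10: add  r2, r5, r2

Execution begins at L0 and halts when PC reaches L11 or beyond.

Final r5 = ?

15

#0 ori   r2, r0, 8 ; 0/13/8/11/2/6
#1 xori  r4, r5, 4 ; 0/13/8/11/2/6
#2 addi  r4, r1, 6 ; 0/13/8/11/19/6
#3 bne  r5, r3, L11 ; 0/13/8/11/19/6 ; →target
#4 ori   r5, r3, 12 ; 0/13/8/11/19/15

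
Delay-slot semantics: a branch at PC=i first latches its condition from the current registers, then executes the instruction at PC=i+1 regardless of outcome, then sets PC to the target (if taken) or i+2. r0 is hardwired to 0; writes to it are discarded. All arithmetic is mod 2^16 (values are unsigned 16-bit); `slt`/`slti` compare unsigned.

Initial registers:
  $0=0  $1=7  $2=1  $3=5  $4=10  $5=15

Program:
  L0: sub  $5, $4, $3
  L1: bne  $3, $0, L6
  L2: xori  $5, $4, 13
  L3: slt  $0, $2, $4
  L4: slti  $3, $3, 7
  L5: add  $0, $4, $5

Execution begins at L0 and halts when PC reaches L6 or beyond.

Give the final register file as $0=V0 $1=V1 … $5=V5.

#0 sub  $5, $4, $3 ; 0/7/1/5/10/5
#1 bne  $3, $0, L6 ; 0/7/1/5/10/5 ; →target
#2 xori  $5, $4, 13 ; 0/7/1/5/10/7

$0=0 $1=7 $2=1 $3=5 $4=10 $5=7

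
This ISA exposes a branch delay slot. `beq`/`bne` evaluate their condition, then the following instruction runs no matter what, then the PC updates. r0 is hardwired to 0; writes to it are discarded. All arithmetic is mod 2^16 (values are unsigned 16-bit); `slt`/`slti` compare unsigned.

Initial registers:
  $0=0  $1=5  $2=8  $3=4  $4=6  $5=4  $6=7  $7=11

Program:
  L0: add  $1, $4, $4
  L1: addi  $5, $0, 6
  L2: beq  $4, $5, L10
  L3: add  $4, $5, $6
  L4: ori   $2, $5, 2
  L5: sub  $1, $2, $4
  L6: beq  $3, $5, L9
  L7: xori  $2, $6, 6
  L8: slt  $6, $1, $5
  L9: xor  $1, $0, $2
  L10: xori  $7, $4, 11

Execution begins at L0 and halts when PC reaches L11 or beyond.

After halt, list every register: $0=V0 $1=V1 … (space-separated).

  step pc=0: add  $1, $4, $4  regs=(0,12,8,4,6,4,7,11)
  step pc=1: addi  $5, $0, 6  regs=(0,12,8,4,6,6,7,11)
  step pc=2: beq  $4, $5, L10  cond=T  regs=(0,12,8,4,6,6,7,11)
  step pc=3: add  $4, $5, $6  regs=(0,12,8,4,13,6,7,11)
  step pc=10: xori  $7, $4, 11  regs=(0,12,8,4,13,6,7,6)

$0=0 $1=12 $2=8 $3=4 $4=13 $5=6 $6=7 $7=6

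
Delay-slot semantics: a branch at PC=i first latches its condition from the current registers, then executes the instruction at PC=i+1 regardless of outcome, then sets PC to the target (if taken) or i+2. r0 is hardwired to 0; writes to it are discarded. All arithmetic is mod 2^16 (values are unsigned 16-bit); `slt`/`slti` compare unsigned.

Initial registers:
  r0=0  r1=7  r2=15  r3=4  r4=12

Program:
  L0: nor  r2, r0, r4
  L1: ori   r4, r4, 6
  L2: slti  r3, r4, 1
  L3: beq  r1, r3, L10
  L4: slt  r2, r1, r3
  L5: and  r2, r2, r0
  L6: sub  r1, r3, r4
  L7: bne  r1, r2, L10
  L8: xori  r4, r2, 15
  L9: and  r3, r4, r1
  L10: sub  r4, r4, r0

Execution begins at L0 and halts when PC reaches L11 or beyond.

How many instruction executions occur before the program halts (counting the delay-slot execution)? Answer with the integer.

PC=0  nor  r2, r0, r4        | r0=0 r1=7 r2=65523 r3=4 r4=12
PC=1  ori   r4, r4, 6        | r0=0 r1=7 r2=65523 r3=4 r4=14
PC=2  slti  r3, r4, 1        | r0=0 r1=7 r2=65523 r3=0 r4=14
PC=3  beq  r1, r3, L10       | r0=0 r1=7 r2=65523 r3=0 r4=14  [not taken]
PC=4  slt  r2, r1, r3        | r0=0 r1=7 r2=0 r3=0 r4=14
PC=5  and  r2, r2, r0        | r0=0 r1=7 r2=0 r3=0 r4=14
PC=6  sub  r1, r3, r4        | r0=0 r1=65522 r2=0 r3=0 r4=14
PC=7  bne  r1, r2, L10       | r0=0 r1=65522 r2=0 r3=0 r4=14  [TAKEN]
PC=8  xori  r4, r2, 15       | r0=0 r1=65522 r2=0 r3=0 r4=15
PC=10 sub  r4, r4, r0        | r0=0 r1=65522 r2=0 r3=0 r4=15

10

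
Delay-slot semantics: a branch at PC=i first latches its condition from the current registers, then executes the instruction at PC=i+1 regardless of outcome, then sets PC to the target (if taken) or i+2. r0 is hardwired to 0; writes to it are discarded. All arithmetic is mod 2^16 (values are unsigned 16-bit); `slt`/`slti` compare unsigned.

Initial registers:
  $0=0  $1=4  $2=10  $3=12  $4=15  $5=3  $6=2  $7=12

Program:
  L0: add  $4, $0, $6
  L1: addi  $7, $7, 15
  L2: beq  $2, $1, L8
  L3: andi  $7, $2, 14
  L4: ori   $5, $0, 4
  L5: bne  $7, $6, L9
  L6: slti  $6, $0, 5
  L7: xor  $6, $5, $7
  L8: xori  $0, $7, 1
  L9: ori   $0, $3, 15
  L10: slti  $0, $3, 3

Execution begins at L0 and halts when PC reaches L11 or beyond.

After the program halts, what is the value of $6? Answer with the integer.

#0 add  $4, $0, $6 ; 0/4/10/12/2/3/2/12
#1 addi  $7, $7, 15 ; 0/4/10/12/2/3/2/27
#2 beq  $2, $1, L8 ; 0/4/10/12/2/3/2/27 ; →fallthru
#3 andi  $7, $2, 14 ; 0/4/10/12/2/3/2/10
#4 ori   $5, $0, 4 ; 0/4/10/12/2/4/2/10
#5 bne  $7, $6, L9 ; 0/4/10/12/2/4/2/10 ; →target
#6 slti  $6, $0, 5 ; 0/4/10/12/2/4/1/10
#9 ori   $0, $3, 15 ; 0/4/10/12/2/4/1/10
#10 slti  $0, $3, 3 ; 0/4/10/12/2/4/1/10

1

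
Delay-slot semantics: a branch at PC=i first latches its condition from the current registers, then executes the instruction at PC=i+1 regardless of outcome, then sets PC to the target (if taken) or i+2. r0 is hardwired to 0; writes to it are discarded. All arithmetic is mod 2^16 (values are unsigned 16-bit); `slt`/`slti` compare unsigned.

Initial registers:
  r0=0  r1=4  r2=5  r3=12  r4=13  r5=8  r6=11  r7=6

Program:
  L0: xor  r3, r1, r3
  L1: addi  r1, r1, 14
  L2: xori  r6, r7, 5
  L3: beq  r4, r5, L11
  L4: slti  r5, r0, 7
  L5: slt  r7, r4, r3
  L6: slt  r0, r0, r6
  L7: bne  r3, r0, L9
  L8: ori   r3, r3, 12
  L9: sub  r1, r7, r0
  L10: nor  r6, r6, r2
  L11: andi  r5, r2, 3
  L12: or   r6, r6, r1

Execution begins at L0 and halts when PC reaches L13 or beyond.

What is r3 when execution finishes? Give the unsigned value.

12

  step pc=0: xor  r3, r1, r3  regs=(0,4,5,8,13,8,11,6)
  step pc=1: addi  r1, r1, 14  regs=(0,18,5,8,13,8,11,6)
  step pc=2: xori  r6, r7, 5  regs=(0,18,5,8,13,8,3,6)
  step pc=3: beq  r4, r5, L11  cond=F  regs=(0,18,5,8,13,8,3,6)
  step pc=4: slti  r5, r0, 7  regs=(0,18,5,8,13,1,3,6)
  step pc=5: slt  r7, r4, r3  regs=(0,18,5,8,13,1,3,0)
  step pc=6: slt  r0, r0, r6  regs=(0,18,5,8,13,1,3,0)
  step pc=7: bne  r3, r0, L9  cond=T  regs=(0,18,5,8,13,1,3,0)
  step pc=8: ori   r3, r3, 12  regs=(0,18,5,12,13,1,3,0)
  step pc=9: sub  r1, r7, r0  regs=(0,0,5,12,13,1,3,0)
  step pc=10: nor  r6, r6, r2  regs=(0,0,5,12,13,1,65528,0)
  step pc=11: andi  r5, r2, 3  regs=(0,0,5,12,13,1,65528,0)
  step pc=12: or   r6, r6, r1  regs=(0,0,5,12,13,1,65528,0)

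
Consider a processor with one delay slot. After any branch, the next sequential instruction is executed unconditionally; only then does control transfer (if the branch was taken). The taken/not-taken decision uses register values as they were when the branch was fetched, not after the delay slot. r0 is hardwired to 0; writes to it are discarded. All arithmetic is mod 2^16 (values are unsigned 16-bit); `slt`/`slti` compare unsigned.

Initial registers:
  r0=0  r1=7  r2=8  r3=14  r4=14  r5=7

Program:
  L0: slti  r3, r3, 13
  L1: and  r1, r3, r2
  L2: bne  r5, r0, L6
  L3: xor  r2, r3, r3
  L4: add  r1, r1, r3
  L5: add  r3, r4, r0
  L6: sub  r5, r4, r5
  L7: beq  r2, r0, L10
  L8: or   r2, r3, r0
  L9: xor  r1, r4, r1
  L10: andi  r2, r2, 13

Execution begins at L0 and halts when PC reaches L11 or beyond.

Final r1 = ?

[0] slti  r3, r3, 13  →  {r0:0, r1:7, r2:8, r3:0, r4:14, r5:7}
[1] and  r1, r3, r2  →  {r0:0, r1:0, r2:8, r3:0, r4:14, r5:7}
[2] bne  r5, r0, L6  →  {r0:0, r1:0, r2:8, r3:0, r4:14, r5:7}  ⟨branch taken⟩
[3] xor  r2, r3, r3  →  {r0:0, r1:0, r2:0, r3:0, r4:14, r5:7}
[6] sub  r5, r4, r5  →  {r0:0, r1:0, r2:0, r3:0, r4:14, r5:7}
[7] beq  r2, r0, L10  →  {r0:0, r1:0, r2:0, r3:0, r4:14, r5:7}  ⟨branch taken⟩
[8] or   r2, r3, r0  →  {r0:0, r1:0, r2:0, r3:0, r4:14, r5:7}
[10] andi  r2, r2, 13  →  {r0:0, r1:0, r2:0, r3:0, r4:14, r5:7}

0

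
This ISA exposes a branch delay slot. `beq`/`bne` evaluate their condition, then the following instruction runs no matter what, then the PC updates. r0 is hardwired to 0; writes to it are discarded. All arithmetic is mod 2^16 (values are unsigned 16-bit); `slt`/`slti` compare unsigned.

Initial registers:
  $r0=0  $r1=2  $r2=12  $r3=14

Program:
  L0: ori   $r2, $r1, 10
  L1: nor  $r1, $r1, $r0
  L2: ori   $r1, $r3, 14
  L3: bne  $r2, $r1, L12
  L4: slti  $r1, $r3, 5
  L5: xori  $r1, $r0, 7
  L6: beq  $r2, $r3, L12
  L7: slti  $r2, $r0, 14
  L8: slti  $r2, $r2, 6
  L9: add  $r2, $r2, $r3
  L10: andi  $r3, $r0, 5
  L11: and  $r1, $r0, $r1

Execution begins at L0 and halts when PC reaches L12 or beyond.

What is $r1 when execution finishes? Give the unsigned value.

0

[0] ori   $r2, $r1, 10  →  {$r0:0, $r1:2, $r2:10, $r3:14}
[1] nor  $r1, $r1, $r0  →  {$r0:0, $r1:65533, $r2:10, $r3:14}
[2] ori   $r1, $r3, 14  →  {$r0:0, $r1:14, $r2:10, $r3:14}
[3] bne  $r2, $r1, L12  →  {$r0:0, $r1:14, $r2:10, $r3:14}  ⟨branch taken⟩
[4] slti  $r1, $r3, 5  →  {$r0:0, $r1:0, $r2:10, $r3:14}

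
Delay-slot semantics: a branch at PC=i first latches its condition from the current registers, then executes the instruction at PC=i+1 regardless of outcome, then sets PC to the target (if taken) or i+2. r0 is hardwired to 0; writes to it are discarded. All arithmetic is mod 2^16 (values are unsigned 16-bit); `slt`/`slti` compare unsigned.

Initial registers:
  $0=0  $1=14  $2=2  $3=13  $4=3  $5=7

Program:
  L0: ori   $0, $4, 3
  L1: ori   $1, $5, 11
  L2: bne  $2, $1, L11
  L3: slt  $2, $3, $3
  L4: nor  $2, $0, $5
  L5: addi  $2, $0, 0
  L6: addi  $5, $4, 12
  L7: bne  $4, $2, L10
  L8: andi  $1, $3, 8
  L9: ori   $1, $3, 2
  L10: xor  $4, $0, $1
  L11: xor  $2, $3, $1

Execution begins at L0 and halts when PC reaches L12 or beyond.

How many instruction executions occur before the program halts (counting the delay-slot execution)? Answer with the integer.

[0] ori   $0, $4, 3  →  {$0:0, $1:14, $2:2, $3:13, $4:3, $5:7}
[1] ori   $1, $5, 11  →  {$0:0, $1:15, $2:2, $3:13, $4:3, $5:7}
[2] bne  $2, $1, L11  →  {$0:0, $1:15, $2:2, $3:13, $4:3, $5:7}  ⟨branch taken⟩
[3] slt  $2, $3, $3  →  {$0:0, $1:15, $2:0, $3:13, $4:3, $5:7}
[11] xor  $2, $3, $1  →  {$0:0, $1:15, $2:2, $3:13, $4:3, $5:7}

5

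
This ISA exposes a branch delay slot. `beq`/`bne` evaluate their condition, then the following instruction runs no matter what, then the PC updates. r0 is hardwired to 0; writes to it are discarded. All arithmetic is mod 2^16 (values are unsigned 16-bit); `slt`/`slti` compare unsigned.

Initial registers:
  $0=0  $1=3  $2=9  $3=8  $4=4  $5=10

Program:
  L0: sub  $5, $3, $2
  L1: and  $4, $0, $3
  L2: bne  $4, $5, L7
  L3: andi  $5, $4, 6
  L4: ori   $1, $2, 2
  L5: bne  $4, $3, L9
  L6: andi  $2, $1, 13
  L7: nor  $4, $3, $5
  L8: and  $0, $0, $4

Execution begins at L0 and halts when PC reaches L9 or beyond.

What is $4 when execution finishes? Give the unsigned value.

#0 sub  $5, $3, $2 ; 0/3/9/8/4/65535
#1 and  $4, $0, $3 ; 0/3/9/8/0/65535
#2 bne  $4, $5, L7 ; 0/3/9/8/0/65535 ; →target
#3 andi  $5, $4, 6 ; 0/3/9/8/0/0
#7 nor  $4, $3, $5 ; 0/3/9/8/65527/0
#8 and  $0, $0, $4 ; 0/3/9/8/65527/0

65527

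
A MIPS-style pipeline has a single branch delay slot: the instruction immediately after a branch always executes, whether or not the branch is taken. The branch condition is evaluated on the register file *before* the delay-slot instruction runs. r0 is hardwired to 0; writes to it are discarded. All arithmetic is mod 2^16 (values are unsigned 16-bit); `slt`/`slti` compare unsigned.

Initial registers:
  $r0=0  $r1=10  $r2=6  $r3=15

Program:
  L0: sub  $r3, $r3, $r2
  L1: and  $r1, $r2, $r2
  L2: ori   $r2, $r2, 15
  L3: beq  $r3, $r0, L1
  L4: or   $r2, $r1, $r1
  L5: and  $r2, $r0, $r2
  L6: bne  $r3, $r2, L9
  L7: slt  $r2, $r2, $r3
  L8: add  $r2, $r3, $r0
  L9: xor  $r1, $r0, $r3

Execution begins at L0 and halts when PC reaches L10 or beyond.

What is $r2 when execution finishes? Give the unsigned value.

1

[0] sub  $r3, $r3, $r2  →  {$r0:0, $r1:10, $r2:6, $r3:9}
[1] and  $r1, $r2, $r2  →  {$r0:0, $r1:6, $r2:6, $r3:9}
[2] ori   $r2, $r2, 15  →  {$r0:0, $r1:6, $r2:15, $r3:9}
[3] beq  $r3, $r0, L1  →  {$r0:0, $r1:6, $r2:15, $r3:9}  ⟨branch fallthrough⟩
[4] or   $r2, $r1, $r1  →  {$r0:0, $r1:6, $r2:6, $r3:9}
[5] and  $r2, $r0, $r2  →  {$r0:0, $r1:6, $r2:0, $r3:9}
[6] bne  $r3, $r2, L9  →  {$r0:0, $r1:6, $r2:0, $r3:9}  ⟨branch taken⟩
[7] slt  $r2, $r2, $r3  →  {$r0:0, $r1:6, $r2:1, $r3:9}
[9] xor  $r1, $r0, $r3  →  {$r0:0, $r1:9, $r2:1, $r3:9}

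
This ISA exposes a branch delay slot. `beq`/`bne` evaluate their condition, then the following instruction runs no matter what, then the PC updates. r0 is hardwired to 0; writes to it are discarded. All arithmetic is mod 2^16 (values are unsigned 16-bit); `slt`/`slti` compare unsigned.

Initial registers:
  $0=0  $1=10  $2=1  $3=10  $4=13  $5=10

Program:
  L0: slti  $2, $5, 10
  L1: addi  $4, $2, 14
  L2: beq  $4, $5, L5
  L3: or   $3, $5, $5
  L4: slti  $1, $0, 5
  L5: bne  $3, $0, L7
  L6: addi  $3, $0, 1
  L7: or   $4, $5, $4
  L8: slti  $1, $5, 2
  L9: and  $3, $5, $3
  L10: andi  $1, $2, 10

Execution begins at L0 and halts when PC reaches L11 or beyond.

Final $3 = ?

  step pc=0: slti  $2, $5, 10  regs=(0,10,0,10,13,10)
  step pc=1: addi  $4, $2, 14  regs=(0,10,0,10,14,10)
  step pc=2: beq  $4, $5, L5  cond=F  regs=(0,10,0,10,14,10)
  step pc=3: or   $3, $5, $5  regs=(0,10,0,10,14,10)
  step pc=4: slti  $1, $0, 5  regs=(0,1,0,10,14,10)
  step pc=5: bne  $3, $0, L7  cond=T  regs=(0,1,0,10,14,10)
  step pc=6: addi  $3, $0, 1  regs=(0,1,0,1,14,10)
  step pc=7: or   $4, $5, $4  regs=(0,1,0,1,14,10)
  step pc=8: slti  $1, $5, 2  regs=(0,0,0,1,14,10)
  step pc=9: and  $3, $5, $3  regs=(0,0,0,0,14,10)
  step pc=10: andi  $1, $2, 10  regs=(0,0,0,0,14,10)

0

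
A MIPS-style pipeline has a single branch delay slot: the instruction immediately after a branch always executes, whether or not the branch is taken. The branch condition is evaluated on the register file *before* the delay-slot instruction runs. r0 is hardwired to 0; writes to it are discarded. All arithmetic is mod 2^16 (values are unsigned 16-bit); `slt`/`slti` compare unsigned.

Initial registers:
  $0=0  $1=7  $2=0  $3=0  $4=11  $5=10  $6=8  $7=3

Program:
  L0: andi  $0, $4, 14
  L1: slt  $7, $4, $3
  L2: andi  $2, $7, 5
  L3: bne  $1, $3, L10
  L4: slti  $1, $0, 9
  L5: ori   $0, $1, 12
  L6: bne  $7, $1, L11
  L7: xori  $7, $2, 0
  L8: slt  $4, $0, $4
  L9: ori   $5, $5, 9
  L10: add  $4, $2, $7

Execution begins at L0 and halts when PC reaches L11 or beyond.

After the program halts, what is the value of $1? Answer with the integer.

[0] andi  $0, $4, 14  →  {$0:0, $1:7, $2:0, $3:0, $4:11, $5:10, $6:8, $7:3}
[1] slt  $7, $4, $3  →  {$0:0, $1:7, $2:0, $3:0, $4:11, $5:10, $6:8, $7:0}
[2] andi  $2, $7, 5  →  {$0:0, $1:7, $2:0, $3:0, $4:11, $5:10, $6:8, $7:0}
[3] bne  $1, $3, L10  →  {$0:0, $1:7, $2:0, $3:0, $4:11, $5:10, $6:8, $7:0}  ⟨branch taken⟩
[4] slti  $1, $0, 9  →  {$0:0, $1:1, $2:0, $3:0, $4:11, $5:10, $6:8, $7:0}
[10] add  $4, $2, $7  →  {$0:0, $1:1, $2:0, $3:0, $4:0, $5:10, $6:8, $7:0}

1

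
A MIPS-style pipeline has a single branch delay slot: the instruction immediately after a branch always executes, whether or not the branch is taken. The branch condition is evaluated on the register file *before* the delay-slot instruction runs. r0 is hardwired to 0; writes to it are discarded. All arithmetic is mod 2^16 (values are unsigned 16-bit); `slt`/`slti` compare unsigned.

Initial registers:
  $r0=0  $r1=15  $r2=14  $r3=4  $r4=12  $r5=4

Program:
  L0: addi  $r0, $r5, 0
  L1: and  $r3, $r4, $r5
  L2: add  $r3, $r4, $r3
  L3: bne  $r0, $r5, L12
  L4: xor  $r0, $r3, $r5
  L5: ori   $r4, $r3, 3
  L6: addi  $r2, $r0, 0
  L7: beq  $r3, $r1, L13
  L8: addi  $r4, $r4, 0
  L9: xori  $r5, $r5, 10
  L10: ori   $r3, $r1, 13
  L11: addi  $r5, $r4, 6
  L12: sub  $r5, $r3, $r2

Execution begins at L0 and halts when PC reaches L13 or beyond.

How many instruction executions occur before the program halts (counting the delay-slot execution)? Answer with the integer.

6

PC=0  addi  $r0, $r5, 0      | $r0=0 $r1=15 $r2=14 $r3=4 $r4=12 $r5=4
PC=1  and  $r3, $r4, $r5     | $r0=0 $r1=15 $r2=14 $r3=4 $r4=12 $r5=4
PC=2  add  $r3, $r4, $r3     | $r0=0 $r1=15 $r2=14 $r3=16 $r4=12 $r5=4
PC=3  bne  $r0, $r5, L12     | $r0=0 $r1=15 $r2=14 $r3=16 $r4=12 $r5=4  [TAKEN]
PC=4  xor  $r0, $r3, $r5     | $r0=0 $r1=15 $r2=14 $r3=16 $r4=12 $r5=4
PC=12 sub  $r5, $r3, $r2     | $r0=0 $r1=15 $r2=14 $r3=16 $r4=12 $r5=2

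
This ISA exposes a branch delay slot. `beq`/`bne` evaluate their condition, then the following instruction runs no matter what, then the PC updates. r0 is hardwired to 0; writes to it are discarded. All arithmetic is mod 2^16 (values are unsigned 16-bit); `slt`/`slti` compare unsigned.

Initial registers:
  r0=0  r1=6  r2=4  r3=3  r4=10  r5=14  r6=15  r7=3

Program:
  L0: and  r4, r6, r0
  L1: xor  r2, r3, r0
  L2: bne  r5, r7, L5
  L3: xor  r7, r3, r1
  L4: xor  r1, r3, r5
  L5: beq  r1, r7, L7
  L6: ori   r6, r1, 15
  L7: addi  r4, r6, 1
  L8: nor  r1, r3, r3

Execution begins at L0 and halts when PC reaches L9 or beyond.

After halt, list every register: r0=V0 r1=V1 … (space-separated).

r0=0 r1=65532 r2=3 r3=3 r4=16 r5=14 r6=15 r7=5

  step pc=0: and  r4, r6, r0  regs=(0,6,4,3,0,14,15,3)
  step pc=1: xor  r2, r3, r0  regs=(0,6,3,3,0,14,15,3)
  step pc=2: bne  r5, r7, L5  cond=T  regs=(0,6,3,3,0,14,15,3)
  step pc=3: xor  r7, r3, r1  regs=(0,6,3,3,0,14,15,5)
  step pc=5: beq  r1, r7, L7  cond=F  regs=(0,6,3,3,0,14,15,5)
  step pc=6: ori   r6, r1, 15  regs=(0,6,3,3,0,14,15,5)
  step pc=7: addi  r4, r6, 1  regs=(0,6,3,3,16,14,15,5)
  step pc=8: nor  r1, r3, r3  regs=(0,65532,3,3,16,14,15,5)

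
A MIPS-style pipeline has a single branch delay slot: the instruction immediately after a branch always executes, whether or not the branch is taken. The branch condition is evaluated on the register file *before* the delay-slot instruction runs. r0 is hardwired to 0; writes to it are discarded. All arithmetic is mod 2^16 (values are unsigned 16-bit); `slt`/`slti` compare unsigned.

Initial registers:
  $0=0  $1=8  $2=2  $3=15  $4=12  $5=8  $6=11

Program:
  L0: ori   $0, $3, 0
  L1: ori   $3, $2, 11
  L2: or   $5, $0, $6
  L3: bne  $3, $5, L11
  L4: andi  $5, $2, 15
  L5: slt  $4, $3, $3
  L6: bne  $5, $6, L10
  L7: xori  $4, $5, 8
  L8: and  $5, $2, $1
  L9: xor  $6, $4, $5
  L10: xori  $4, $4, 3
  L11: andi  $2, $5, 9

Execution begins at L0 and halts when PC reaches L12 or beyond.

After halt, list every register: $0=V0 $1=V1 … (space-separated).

#0 ori   $0, $3, 0 ; 0/8/2/15/12/8/11
#1 ori   $3, $2, 11 ; 0/8/2/11/12/8/11
#2 or   $5, $0, $6 ; 0/8/2/11/12/11/11
#3 bne  $3, $5, L11 ; 0/8/2/11/12/11/11 ; →fallthru
#4 andi  $5, $2, 15 ; 0/8/2/11/12/2/11
#5 slt  $4, $3, $3 ; 0/8/2/11/0/2/11
#6 bne  $5, $6, L10 ; 0/8/2/11/0/2/11 ; →target
#7 xori  $4, $5, 8 ; 0/8/2/11/10/2/11
#10 xori  $4, $4, 3 ; 0/8/2/11/9/2/11
#11 andi  $2, $5, 9 ; 0/8/0/11/9/2/11

$0=0 $1=8 $2=0 $3=11 $4=9 $5=2 $6=11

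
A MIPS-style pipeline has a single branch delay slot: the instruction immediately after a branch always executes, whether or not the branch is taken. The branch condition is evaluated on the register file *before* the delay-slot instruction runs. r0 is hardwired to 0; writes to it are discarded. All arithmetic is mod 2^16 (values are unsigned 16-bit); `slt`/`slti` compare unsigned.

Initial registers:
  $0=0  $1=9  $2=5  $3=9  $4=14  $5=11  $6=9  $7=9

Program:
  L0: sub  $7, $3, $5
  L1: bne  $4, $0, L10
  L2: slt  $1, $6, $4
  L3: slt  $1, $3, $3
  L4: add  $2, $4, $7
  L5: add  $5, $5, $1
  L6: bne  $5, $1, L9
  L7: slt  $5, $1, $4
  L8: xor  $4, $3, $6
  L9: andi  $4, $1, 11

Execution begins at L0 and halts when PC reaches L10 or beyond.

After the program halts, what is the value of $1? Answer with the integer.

#0 sub  $7, $3, $5 ; 0/9/5/9/14/11/9/65534
#1 bne  $4, $0, L10 ; 0/9/5/9/14/11/9/65534 ; →target
#2 slt  $1, $6, $4 ; 0/1/5/9/14/11/9/65534

1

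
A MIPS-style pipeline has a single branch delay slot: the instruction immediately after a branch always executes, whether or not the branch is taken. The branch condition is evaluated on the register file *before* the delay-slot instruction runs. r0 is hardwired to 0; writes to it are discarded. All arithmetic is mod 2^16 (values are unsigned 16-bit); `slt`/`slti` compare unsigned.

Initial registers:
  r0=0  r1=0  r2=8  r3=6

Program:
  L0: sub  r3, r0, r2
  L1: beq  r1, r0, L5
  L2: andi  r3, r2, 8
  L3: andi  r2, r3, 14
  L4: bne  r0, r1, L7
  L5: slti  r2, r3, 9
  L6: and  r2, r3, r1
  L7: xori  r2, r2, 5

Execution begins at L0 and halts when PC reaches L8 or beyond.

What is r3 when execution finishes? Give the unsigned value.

PC=0  sub  r3, r0, r2        | r0=0 r1=0 r2=8 r3=65528
PC=1  beq  r1, r0, L5        | r0=0 r1=0 r2=8 r3=65528  [TAKEN]
PC=2  andi  r3, r2, 8        | r0=0 r1=0 r2=8 r3=8
PC=5  slti  r2, r3, 9        | r0=0 r1=0 r2=1 r3=8
PC=6  and  r2, r3, r1        | r0=0 r1=0 r2=0 r3=8
PC=7  xori  r2, r2, 5        | r0=0 r1=0 r2=5 r3=8

8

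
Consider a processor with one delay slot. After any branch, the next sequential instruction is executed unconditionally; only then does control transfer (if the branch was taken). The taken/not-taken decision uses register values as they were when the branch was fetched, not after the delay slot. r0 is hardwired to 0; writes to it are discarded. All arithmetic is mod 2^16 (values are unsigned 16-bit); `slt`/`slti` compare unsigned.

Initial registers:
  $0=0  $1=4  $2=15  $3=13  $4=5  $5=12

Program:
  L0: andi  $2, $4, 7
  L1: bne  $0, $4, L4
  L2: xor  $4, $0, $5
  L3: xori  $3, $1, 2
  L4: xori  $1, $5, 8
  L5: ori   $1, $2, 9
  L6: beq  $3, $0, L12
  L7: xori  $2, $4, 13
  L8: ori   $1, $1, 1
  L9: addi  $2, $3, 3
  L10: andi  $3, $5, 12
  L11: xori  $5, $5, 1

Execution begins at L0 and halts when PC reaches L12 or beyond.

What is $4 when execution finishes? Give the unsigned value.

12

[0] andi  $2, $4, 7  →  {$0:0, $1:4, $2:5, $3:13, $4:5, $5:12}
[1] bne  $0, $4, L4  →  {$0:0, $1:4, $2:5, $3:13, $4:5, $5:12}  ⟨branch taken⟩
[2] xor  $4, $0, $5  →  {$0:0, $1:4, $2:5, $3:13, $4:12, $5:12}
[4] xori  $1, $5, 8  →  {$0:0, $1:4, $2:5, $3:13, $4:12, $5:12}
[5] ori   $1, $2, 9  →  {$0:0, $1:13, $2:5, $3:13, $4:12, $5:12}
[6] beq  $3, $0, L12  →  {$0:0, $1:13, $2:5, $3:13, $4:12, $5:12}  ⟨branch fallthrough⟩
[7] xori  $2, $4, 13  →  {$0:0, $1:13, $2:1, $3:13, $4:12, $5:12}
[8] ori   $1, $1, 1  →  {$0:0, $1:13, $2:1, $3:13, $4:12, $5:12}
[9] addi  $2, $3, 3  →  {$0:0, $1:13, $2:16, $3:13, $4:12, $5:12}
[10] andi  $3, $5, 12  →  {$0:0, $1:13, $2:16, $3:12, $4:12, $5:12}
[11] xori  $5, $5, 1  →  {$0:0, $1:13, $2:16, $3:12, $4:12, $5:13}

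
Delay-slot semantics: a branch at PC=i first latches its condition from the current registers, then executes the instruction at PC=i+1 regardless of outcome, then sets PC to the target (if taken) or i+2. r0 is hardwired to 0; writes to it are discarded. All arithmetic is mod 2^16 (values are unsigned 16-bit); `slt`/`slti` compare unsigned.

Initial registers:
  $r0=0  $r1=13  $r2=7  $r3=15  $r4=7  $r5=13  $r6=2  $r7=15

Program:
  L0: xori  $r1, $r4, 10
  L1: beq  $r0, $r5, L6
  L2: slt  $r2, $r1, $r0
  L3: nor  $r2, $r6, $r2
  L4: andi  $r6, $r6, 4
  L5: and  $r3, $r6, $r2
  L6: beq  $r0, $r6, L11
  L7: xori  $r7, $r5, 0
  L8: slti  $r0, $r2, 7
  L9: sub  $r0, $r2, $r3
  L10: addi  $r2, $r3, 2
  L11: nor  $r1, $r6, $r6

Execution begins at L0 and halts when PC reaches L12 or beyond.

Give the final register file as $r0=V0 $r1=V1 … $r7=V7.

$r0=0 $r1=65535 $r2=65533 $r3=0 $r4=7 $r5=13 $r6=0 $r7=13

[0] xori  $r1, $r4, 10  →  {$r0:0, $r1:13, $r2:7, $r3:15, $r4:7, $r5:13, $r6:2, $r7:15}
[1] beq  $r0, $r5, L6  →  {$r0:0, $r1:13, $r2:7, $r3:15, $r4:7, $r5:13, $r6:2, $r7:15}  ⟨branch fallthrough⟩
[2] slt  $r2, $r1, $r0  →  {$r0:0, $r1:13, $r2:0, $r3:15, $r4:7, $r5:13, $r6:2, $r7:15}
[3] nor  $r2, $r6, $r2  →  {$r0:0, $r1:13, $r2:65533, $r3:15, $r4:7, $r5:13, $r6:2, $r7:15}
[4] andi  $r6, $r6, 4  →  {$r0:0, $r1:13, $r2:65533, $r3:15, $r4:7, $r5:13, $r6:0, $r7:15}
[5] and  $r3, $r6, $r2  →  {$r0:0, $r1:13, $r2:65533, $r3:0, $r4:7, $r5:13, $r6:0, $r7:15}
[6] beq  $r0, $r6, L11  →  {$r0:0, $r1:13, $r2:65533, $r3:0, $r4:7, $r5:13, $r6:0, $r7:15}  ⟨branch taken⟩
[7] xori  $r7, $r5, 0  →  {$r0:0, $r1:13, $r2:65533, $r3:0, $r4:7, $r5:13, $r6:0, $r7:13}
[11] nor  $r1, $r6, $r6  →  {$r0:0, $r1:65535, $r2:65533, $r3:0, $r4:7, $r5:13, $r6:0, $r7:13}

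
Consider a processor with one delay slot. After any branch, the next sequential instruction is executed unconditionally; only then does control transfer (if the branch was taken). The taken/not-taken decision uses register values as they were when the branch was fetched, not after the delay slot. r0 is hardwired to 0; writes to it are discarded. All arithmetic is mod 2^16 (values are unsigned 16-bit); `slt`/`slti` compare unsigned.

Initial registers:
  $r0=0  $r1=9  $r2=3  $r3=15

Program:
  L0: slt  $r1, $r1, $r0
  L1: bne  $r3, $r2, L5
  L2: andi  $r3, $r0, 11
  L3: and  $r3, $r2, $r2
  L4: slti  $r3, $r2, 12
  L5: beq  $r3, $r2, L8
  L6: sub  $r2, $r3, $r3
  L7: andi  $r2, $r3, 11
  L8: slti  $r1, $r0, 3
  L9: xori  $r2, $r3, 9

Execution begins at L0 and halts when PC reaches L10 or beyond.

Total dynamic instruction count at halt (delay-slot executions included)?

8

[0] slt  $r1, $r1, $r0  →  {$r0:0, $r1:0, $r2:3, $r3:15}
[1] bne  $r3, $r2, L5  →  {$r0:0, $r1:0, $r2:3, $r3:15}  ⟨branch taken⟩
[2] andi  $r3, $r0, 11  →  {$r0:0, $r1:0, $r2:3, $r3:0}
[5] beq  $r3, $r2, L8  →  {$r0:0, $r1:0, $r2:3, $r3:0}  ⟨branch fallthrough⟩
[6] sub  $r2, $r3, $r3  →  {$r0:0, $r1:0, $r2:0, $r3:0}
[7] andi  $r2, $r3, 11  →  {$r0:0, $r1:0, $r2:0, $r3:0}
[8] slti  $r1, $r0, 3  →  {$r0:0, $r1:1, $r2:0, $r3:0}
[9] xori  $r2, $r3, 9  →  {$r0:0, $r1:1, $r2:9, $r3:0}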